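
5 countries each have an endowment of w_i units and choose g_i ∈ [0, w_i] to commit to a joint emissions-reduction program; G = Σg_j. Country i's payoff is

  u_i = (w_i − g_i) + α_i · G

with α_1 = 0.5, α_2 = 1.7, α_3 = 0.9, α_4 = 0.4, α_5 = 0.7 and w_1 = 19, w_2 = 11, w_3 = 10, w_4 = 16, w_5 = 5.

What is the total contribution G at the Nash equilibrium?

∂u_i/∂g_i = α_i − 1, so country i contributes w_i if α_i > 1, else 0.
α_i > 1 for i ∈ {2}; NE contributions (0, 11, 0, 0, 0), G = 11.

11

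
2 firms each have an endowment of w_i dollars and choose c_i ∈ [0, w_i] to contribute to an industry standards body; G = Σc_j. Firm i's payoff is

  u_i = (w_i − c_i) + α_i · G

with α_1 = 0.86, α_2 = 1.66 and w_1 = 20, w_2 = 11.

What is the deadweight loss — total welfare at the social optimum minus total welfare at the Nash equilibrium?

∂u_i/∂c_i = α_i − 1, so firm i contributes w_i if α_i > 1, else 0.
α_i > 1 for i ∈ {2}; NE contributions (0, 11), G = 11.
W^NE = Σw_i − G^NE + (Σα_i)·G^NE = 31 + 1.52·11 = 47.72.
Planner: ∂(Σu_j)/∂c_i = Σα_j − 1 = 1.52 > 0, so everyone contributes w_i; G^SO = 31, W^SO = 31 + 1.52·31 = 78.12.
Deadweight loss = 30.4.

30.4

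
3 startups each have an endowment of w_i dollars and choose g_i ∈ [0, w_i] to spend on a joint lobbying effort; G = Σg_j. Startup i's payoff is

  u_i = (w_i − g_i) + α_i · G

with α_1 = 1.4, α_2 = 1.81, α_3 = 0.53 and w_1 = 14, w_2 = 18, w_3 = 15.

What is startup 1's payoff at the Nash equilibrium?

∂u_i/∂g_i = α_i − 1, so startup i contributes w_i if α_i > 1, else 0.
α_i > 1 for i ∈ {1, 2}; NE contributions (14, 18, 0), G = 32.
u_1 = (14 − 14) + 1.4·32 = 44.8.

44.8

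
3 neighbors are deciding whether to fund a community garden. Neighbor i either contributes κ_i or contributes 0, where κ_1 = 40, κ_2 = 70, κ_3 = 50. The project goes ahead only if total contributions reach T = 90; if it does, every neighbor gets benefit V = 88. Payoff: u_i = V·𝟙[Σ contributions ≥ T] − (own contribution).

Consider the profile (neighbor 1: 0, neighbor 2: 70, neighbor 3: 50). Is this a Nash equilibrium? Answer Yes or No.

Total = 120 ≥ 90: provided.
Neighbor 1 (pledges 0, payoff 88): pledging 40 → total 160, payoff 48. No gain.
Neighbor 2 (pledges 70, payoff 18): dropping to 0 → total 50, payoff 0. No gain.
Neighbor 3 (pledges 50, payoff 38): dropping to 0 → total 70, payoff 0. No gain.

Yes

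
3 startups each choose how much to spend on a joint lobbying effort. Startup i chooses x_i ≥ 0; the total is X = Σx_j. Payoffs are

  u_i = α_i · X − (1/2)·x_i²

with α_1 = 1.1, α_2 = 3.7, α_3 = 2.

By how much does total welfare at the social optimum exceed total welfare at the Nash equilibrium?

32.57

Startup i's FOC: ∂u_i/∂x_i = α_i − x_i = 0, so x_i* = α_i.
NE contributions = (1.1, 3.7, 2); X = 6.8.
W^NE = (Σα)·X − ½Σα_i² = 6.8² − ½·18.9 = 36.79.
Planner sets x_i = Σα_j = 6.8 for every i, so X^SO = 3·6.8 = 20.4.
W^SO = (Σα)·X^SO − ½·3·(Σα)² = (3/2)·6.8² = 69.36.
Deadweight loss = W^SO − W^NE = 32.57.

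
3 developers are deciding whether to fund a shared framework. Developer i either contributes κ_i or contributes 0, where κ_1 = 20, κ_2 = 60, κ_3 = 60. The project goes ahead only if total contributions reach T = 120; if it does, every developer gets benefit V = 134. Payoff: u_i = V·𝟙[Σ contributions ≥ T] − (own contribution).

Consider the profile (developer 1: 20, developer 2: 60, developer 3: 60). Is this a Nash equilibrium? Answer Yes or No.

Total = 140 ≥ 120: provided.
Developer 1 (pledges 20, payoff 114): dropping to 0 → total 120, payoff 134. Profitable deviation.

No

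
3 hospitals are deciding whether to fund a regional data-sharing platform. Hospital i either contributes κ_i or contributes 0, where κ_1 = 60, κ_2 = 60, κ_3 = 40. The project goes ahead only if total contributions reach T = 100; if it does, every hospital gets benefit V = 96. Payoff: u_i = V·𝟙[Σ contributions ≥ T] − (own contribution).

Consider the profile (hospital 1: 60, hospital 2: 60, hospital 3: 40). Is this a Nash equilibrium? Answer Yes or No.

Total = 160 ≥ 100: provided.
Hospital 1 (pledges 60, payoff 36): dropping to 0 → total 100, payoff 96. Profitable deviation.

No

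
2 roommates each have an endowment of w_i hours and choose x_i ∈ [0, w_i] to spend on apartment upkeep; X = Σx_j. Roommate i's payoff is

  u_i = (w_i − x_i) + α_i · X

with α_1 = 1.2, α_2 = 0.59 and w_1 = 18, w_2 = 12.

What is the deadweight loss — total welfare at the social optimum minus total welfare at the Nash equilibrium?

∂u_i/∂x_i = α_i − 1, so roommate i contributes w_i if α_i > 1, else 0.
α_i > 1 for i ∈ {1}; NE contributions (18, 0), X = 18.
W^NE = Σw_i − X^NE + (Σα_i)·X^NE = 30 + 0.79·18 = 44.22.
Planner: ∂(Σu_j)/∂x_i = Σα_j − 1 = 0.79 > 0, so everyone contributes w_i; X^SO = 30, W^SO = 30 + 0.79·30 = 53.7.
Deadweight loss = 9.48.

9.48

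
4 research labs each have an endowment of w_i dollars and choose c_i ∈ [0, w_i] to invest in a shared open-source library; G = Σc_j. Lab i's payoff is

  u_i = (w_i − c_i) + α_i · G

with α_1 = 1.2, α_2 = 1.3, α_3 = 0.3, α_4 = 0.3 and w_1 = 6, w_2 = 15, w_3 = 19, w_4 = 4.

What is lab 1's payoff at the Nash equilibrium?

∂u_i/∂c_i = α_i − 1, so lab i contributes w_i if α_i > 1, else 0.
α_i > 1 for i ∈ {1, 2}; NE contributions (6, 15, 0, 0), G = 21.
u_1 = (6 − 6) + 1.2·21 = 25.2.

25.2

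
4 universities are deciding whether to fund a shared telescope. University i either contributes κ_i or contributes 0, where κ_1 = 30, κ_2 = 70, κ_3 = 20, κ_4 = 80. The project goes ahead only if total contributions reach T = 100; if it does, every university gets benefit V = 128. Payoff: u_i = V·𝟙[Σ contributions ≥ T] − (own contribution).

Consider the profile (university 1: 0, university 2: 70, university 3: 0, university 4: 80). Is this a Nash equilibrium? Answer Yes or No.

Total = 150 ≥ 100: provided.
University 1 (pledges 0, payoff 128): pledging 30 → total 180, payoff 98. No gain.
University 2 (pledges 70, payoff 58): dropping to 0 → total 80, payoff 0. No gain.
University 3 (pledges 0, payoff 128): pledging 20 → total 170, payoff 108. No gain.
University 4 (pledges 80, payoff 48): dropping to 0 → total 70, payoff 0. No gain.

Yes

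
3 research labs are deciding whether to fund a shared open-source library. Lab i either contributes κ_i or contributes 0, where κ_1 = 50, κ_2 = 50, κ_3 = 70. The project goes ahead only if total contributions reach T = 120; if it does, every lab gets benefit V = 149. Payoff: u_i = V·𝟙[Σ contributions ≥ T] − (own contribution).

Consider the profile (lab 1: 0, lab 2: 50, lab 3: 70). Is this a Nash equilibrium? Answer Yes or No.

Total = 120 ≥ 120: provided.
Lab 1 (pledges 0, payoff 149): pledging 50 → total 170, payoff 99. No gain.
Lab 2 (pledges 50, payoff 99): dropping to 0 → total 70, payoff 0. No gain.
Lab 3 (pledges 70, payoff 79): dropping to 0 → total 50, payoff 0. No gain.

Yes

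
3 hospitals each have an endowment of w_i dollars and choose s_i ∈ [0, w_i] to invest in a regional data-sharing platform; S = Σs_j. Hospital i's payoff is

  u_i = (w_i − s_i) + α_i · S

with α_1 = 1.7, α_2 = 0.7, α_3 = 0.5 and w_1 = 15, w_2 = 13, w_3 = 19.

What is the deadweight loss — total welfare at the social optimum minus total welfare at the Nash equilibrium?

60.8

∂u_i/∂s_i = α_i − 1, so hospital i contributes w_i if α_i > 1, else 0.
α_i > 1 for i ∈ {1}; NE contributions (15, 0, 0), S = 15.
W^NE = Σw_i − S^NE + (Σα_i)·S^NE = 47 + 1.9·15 = 75.5.
Planner: ∂(Σu_j)/∂s_i = Σα_j − 1 = 1.9 > 0, so everyone contributes w_i; S^SO = 47, W^SO = 47 + 1.9·47 = 136.3.
Deadweight loss = 60.8.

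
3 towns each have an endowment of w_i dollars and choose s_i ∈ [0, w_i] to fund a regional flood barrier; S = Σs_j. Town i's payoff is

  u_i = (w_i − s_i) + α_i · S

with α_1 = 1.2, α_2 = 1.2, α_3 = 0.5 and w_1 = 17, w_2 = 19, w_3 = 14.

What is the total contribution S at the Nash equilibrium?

∂u_i/∂s_i = α_i − 1, so town i contributes w_i if α_i > 1, else 0.
α_i > 1 for i ∈ {1, 2}; NE contributions (17, 19, 0), S = 36.

36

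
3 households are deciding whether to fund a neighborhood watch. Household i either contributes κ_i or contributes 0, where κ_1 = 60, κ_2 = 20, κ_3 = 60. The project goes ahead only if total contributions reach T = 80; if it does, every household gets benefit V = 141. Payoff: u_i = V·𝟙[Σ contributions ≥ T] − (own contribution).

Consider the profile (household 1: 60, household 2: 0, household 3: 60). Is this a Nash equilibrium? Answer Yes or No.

Yes

Total = 120 ≥ 80: provided.
Household 1 (pledges 60, payoff 81): dropping to 0 → total 60, payoff 0. No gain.
Household 2 (pledges 0, payoff 141): pledging 20 → total 140, payoff 121. No gain.
Household 3 (pledges 60, payoff 81): dropping to 0 → total 60, payoff 0. No gain.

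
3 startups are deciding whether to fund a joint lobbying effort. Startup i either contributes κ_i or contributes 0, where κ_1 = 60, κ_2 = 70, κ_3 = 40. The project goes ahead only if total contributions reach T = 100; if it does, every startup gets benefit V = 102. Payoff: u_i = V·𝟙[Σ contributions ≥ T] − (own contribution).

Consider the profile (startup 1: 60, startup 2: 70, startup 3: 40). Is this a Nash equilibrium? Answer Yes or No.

No

Total = 170 ≥ 100: provided.
Startup 1 (pledges 60, payoff 42): dropping to 0 → total 110, payoff 102. Profitable deviation.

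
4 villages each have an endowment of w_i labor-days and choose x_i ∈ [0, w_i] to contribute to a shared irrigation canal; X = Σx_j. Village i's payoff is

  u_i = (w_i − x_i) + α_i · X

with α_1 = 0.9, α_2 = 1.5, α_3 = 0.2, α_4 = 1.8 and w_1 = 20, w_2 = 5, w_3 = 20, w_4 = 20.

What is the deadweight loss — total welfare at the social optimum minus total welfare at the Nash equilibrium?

∂u_i/∂x_i = α_i − 1, so village i contributes w_i if α_i > 1, else 0.
α_i > 1 for i ∈ {2, 4}; NE contributions (0, 5, 0, 20), X = 25.
W^NE = Σw_i − X^NE + (Σα_i)·X^NE = 65 + 3.4·25 = 150.
Planner: ∂(Σu_j)/∂x_i = Σα_j − 1 = 3.4 > 0, so everyone contributes w_i; X^SO = 65, W^SO = 65 + 3.4·65 = 286.
Deadweight loss = 136.

136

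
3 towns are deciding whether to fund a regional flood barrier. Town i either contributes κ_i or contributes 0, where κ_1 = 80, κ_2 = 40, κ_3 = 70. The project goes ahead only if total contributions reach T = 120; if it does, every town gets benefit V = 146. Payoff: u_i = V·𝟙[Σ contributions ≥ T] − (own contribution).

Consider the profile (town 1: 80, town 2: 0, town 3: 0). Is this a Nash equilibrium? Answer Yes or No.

Total = 80 < 120: not provided.
Town 1 (pledges 80, payoff -80): dropping to 0 → total 0, payoff 0. Profitable deviation.

No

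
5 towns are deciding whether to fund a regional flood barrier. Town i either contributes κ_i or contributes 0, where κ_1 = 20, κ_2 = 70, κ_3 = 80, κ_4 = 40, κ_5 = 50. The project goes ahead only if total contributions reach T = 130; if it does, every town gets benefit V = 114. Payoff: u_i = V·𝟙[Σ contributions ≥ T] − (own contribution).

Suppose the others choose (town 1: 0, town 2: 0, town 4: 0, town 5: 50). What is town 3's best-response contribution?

80

Others' total = 50. Contributing 80 brings total to 130 ≥ 130: gain V − κ_3 = 34.
Best response: 80.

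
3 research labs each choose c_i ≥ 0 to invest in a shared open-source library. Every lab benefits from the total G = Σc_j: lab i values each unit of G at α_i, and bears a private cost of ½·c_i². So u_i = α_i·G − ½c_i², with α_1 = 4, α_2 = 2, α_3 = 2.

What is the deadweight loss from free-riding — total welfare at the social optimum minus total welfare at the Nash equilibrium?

Lab i's FOC: ∂u_i/∂c_i = α_i − c_i = 0, so c_i* = α_i.
NE contributions = (4, 2, 2); G = 8.
W^NE = (Σα)·G − ½Σα_i² = 8² − ½·24 = 52.
Planner sets c_i = Σα_j = 8 for every i, so G^SO = 3·8 = 24.
W^SO = (Σα)·G^SO − ½·3·(Σα)² = (3/2)·8² = 96.
Deadweight loss = W^SO − W^NE = 44.

44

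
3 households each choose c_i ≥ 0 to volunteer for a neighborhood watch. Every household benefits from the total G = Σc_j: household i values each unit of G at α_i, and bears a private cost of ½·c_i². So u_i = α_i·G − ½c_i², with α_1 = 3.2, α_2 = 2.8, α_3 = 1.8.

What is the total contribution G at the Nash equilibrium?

Household i's FOC: ∂u_i/∂c_i = α_i − c_i = 0, so c_i* = α_i.
NE contributions = (3.2, 2.8, 1.8); G = 7.8.

7.8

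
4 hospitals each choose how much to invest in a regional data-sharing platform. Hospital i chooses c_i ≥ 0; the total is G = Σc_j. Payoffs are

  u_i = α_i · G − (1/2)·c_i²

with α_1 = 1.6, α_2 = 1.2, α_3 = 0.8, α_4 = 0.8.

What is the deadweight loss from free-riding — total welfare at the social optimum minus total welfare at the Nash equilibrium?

Hospital i's FOC: ∂u_i/∂c_i = α_i − c_i = 0, so c_i* = α_i.
NE contributions = (1.6, 1.2, 0.8, 0.8); G = 4.4.
W^NE = (Σα)·G − ½Σα_i² = 4.4² − ½·5.28 = 16.72.
Planner sets c_i = Σα_j = 4.4 for every i, so G^SO = 4·4.4 = 17.6.
W^SO = (Σα)·G^SO − ½·4·(Σα)² = (4/2)·4.4² = 38.72.
Deadweight loss = W^SO − W^NE = 22.

22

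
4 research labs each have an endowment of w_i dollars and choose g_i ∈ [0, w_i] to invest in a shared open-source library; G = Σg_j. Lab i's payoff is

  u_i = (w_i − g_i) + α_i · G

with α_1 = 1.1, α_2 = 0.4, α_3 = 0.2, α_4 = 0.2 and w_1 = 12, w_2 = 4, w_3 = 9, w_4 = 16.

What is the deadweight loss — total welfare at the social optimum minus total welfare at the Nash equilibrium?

26.1

∂u_i/∂g_i = α_i − 1, so lab i contributes w_i if α_i > 1, else 0.
α_i > 1 for i ∈ {1}; NE contributions (12, 0, 0, 0), G = 12.
W^NE = Σw_i − G^NE + (Σα_i)·G^NE = 41 + 0.9·12 = 51.8.
Planner: ∂(Σu_j)/∂g_i = Σα_j − 1 = 0.9 > 0, so everyone contributes w_i; G^SO = 41, W^SO = 41 + 0.9·41 = 77.9.
Deadweight loss = 26.1.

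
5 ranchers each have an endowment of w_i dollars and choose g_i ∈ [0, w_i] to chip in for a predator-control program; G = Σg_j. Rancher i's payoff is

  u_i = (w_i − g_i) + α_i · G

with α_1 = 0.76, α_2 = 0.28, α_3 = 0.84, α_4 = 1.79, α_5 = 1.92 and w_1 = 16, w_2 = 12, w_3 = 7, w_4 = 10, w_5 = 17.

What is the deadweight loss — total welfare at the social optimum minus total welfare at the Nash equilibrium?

160.65

∂u_i/∂g_i = α_i − 1, so rancher i contributes w_i if α_i > 1, else 0.
α_i > 1 for i ∈ {4, 5}; NE contributions (0, 0, 0, 10, 17), G = 27.
W^NE = Σw_i − G^NE + (Σα_i)·G^NE = 62 + 4.59·27 = 185.93.
Planner: ∂(Σu_j)/∂g_i = Σα_j − 1 = 4.59 > 0, so everyone contributes w_i; G^SO = 62, W^SO = 62 + 4.59·62 = 346.58.
Deadweight loss = 160.65.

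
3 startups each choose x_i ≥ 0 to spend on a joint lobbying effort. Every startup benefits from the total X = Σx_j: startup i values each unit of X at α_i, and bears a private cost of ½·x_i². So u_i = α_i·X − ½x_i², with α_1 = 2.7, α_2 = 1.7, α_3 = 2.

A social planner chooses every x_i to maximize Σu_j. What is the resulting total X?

19.2

Planner FOC: ∂(Σu_j)/∂x_i = (Σα_j) − x_i = 0, so x_i^SO = Σα_j = 6.4 for every i; X^SO = 19.2.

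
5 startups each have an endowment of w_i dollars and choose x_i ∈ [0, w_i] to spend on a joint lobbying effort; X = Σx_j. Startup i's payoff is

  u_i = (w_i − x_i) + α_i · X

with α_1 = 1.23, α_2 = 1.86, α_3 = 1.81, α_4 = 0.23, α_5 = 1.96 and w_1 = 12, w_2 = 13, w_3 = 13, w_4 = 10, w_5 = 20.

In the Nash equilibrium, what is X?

∂u_i/∂x_i = α_i − 1, so startup i contributes w_i if α_i > 1, else 0.
α_i > 1 for i ∈ {1, 2, 3, 5}; NE contributions (12, 13, 13, 0, 20), X = 58.

58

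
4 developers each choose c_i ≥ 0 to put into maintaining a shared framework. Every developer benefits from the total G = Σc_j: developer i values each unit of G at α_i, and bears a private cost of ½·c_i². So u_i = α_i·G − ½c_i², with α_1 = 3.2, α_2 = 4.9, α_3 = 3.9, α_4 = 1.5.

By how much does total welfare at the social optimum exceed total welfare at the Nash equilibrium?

Developer i's FOC: ∂u_i/∂c_i = α_i − c_i = 0, so c_i* = α_i.
NE contributions = (3.2, 4.9, 3.9, 1.5); G = 13.5.
W^NE = (Σα)·G − ½Σα_i² = 13.5² − ½·51.71 = 156.395.
Planner sets c_i = Σα_j = 13.5 for every i, so G^SO = 4·13.5 = 54.
W^SO = (Σα)·G^SO − ½·4·(Σα)² = (4/2)·13.5² = 364.5.
Deadweight loss = W^SO − W^NE = 208.105.

208.105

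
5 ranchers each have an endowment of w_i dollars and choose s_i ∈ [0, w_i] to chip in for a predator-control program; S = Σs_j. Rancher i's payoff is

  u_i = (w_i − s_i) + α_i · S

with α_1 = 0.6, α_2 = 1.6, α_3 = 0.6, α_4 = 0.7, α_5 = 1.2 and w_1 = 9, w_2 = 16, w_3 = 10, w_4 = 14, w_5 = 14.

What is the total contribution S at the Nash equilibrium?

30

∂u_i/∂s_i = α_i − 1, so rancher i contributes w_i if α_i > 1, else 0.
α_i > 1 for i ∈ {2, 5}; NE contributions (0, 16, 0, 0, 14), S = 30.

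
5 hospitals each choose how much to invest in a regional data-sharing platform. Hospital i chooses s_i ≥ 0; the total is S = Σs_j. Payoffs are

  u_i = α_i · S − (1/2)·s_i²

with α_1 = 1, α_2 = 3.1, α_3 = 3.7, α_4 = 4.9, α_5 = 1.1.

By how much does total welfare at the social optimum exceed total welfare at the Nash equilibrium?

310.42

Hospital i's FOC: ∂u_i/∂s_i = α_i − s_i = 0, so s_i* = α_i.
NE contributions = (1, 3.1, 3.7, 4.9, 1.1); S = 13.8.
W^NE = (Σα)·S − ½Σα_i² = 13.8² − ½·49.52 = 165.68.
Planner sets s_i = Σα_j = 13.8 for every i, so S^SO = 5·13.8 = 69.
W^SO = (Σα)·S^SO − ½·5·(Σα)² = (5/2)·13.8² = 476.1.
Deadweight loss = W^SO − W^NE = 310.42.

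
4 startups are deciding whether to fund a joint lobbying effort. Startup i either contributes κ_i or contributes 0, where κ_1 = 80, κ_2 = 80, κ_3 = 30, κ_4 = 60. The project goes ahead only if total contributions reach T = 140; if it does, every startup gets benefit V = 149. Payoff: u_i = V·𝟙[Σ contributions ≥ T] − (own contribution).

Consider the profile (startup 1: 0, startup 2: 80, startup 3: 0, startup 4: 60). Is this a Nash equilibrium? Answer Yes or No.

Total = 140 ≥ 140: provided.
Startup 1 (pledges 0, payoff 149): pledging 80 → total 220, payoff 69. No gain.
Startup 2 (pledges 80, payoff 69): dropping to 0 → total 60, payoff 0. No gain.
Startup 3 (pledges 0, payoff 149): pledging 30 → total 170, payoff 119. No gain.
Startup 4 (pledges 60, payoff 89): dropping to 0 → total 80, payoff 0. No gain.

Yes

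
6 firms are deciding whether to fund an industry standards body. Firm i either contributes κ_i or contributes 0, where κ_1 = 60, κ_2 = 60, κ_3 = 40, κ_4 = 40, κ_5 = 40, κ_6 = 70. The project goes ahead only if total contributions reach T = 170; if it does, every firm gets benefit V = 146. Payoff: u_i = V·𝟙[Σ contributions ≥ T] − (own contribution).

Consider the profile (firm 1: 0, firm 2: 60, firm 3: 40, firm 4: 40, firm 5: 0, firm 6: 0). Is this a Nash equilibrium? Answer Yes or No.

Total = 140 < 170: not provided.
Firm 1 (pledges 0, payoff 0): pledging 60 → total 200, payoff 86. Profitable deviation.

No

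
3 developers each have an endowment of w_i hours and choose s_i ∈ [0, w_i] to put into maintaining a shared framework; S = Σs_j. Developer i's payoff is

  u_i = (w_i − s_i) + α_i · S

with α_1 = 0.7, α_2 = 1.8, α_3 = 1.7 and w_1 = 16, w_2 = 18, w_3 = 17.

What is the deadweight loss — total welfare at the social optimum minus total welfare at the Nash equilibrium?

∂u_i/∂s_i = α_i − 1, so developer i contributes w_i if α_i > 1, else 0.
α_i > 1 for i ∈ {2, 3}; NE contributions (0, 18, 17), S = 35.
W^NE = Σw_i − S^NE + (Σα_i)·S^NE = 51 + 3.2·35 = 163.
Planner: ∂(Σu_j)/∂s_i = Σα_j − 1 = 3.2 > 0, so everyone contributes w_i; S^SO = 51, W^SO = 51 + 3.2·51 = 214.2.
Deadweight loss = 51.2.

51.2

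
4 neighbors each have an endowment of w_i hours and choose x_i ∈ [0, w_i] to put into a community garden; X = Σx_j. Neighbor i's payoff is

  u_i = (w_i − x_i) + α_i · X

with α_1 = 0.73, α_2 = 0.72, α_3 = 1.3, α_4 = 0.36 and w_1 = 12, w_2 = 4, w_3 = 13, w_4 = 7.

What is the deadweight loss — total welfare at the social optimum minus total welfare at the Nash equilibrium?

∂u_i/∂x_i = α_i − 1, so neighbor i contributes w_i if α_i > 1, else 0.
α_i > 1 for i ∈ {3}; NE contributions (0, 0, 13, 0), X = 13.
W^NE = Σw_i − X^NE + (Σα_i)·X^NE = 36 + 2.11·13 = 63.43.
Planner: ∂(Σu_j)/∂x_i = Σα_j − 1 = 2.11 > 0, so everyone contributes w_i; X^SO = 36, W^SO = 36 + 2.11·36 = 111.96.
Deadweight loss = 48.53.

48.53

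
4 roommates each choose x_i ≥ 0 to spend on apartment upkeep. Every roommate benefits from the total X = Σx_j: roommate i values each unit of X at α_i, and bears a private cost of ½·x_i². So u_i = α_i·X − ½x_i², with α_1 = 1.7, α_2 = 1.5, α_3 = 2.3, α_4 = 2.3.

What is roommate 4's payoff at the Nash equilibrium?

15.295

Roommate i's FOC: ∂u_i/∂x_i = α_i − x_i = 0, so x_i* = α_i.
NE contributions = (1.7, 1.5, 2.3, 2.3); X = 7.8.
u_4 = α_4·X − ½·(x_4)² = 2.3·7.8 − ½·2.3² = 15.295.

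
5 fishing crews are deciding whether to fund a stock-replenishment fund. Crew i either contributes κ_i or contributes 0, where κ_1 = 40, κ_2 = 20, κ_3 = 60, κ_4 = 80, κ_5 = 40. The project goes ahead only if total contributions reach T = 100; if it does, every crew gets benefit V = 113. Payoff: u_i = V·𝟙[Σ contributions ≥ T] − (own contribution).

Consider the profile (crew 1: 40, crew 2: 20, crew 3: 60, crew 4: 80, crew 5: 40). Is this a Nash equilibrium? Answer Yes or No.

No

Total = 240 ≥ 100: provided.
Crew 1 (pledges 40, payoff 73): dropping to 0 → total 200, payoff 113. Profitable deviation.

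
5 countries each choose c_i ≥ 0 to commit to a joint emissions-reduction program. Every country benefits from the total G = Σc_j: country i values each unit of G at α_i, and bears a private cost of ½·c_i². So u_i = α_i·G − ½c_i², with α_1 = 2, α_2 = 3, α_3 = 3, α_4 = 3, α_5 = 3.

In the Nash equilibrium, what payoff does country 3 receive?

Country i's FOC: ∂u_i/∂c_i = α_i − c_i = 0, so c_i* = α_i.
NE contributions = (2, 3, 3, 3, 3); G = 14.
u_3 = α_3·G − ½·(c_3)² = 3·14 − ½·3² = 37.5.

37.5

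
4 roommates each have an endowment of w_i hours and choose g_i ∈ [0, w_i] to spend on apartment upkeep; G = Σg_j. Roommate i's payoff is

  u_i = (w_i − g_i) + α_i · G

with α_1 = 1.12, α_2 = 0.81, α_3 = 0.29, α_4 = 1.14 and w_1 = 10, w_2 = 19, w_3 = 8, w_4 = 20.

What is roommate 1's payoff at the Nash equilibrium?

∂u_i/∂g_i = α_i − 1, so roommate i contributes w_i if α_i > 1, else 0.
α_i > 1 for i ∈ {1, 4}; NE contributions (10, 0, 0, 20), G = 30.
u_1 = (10 − 10) + 1.12·30 = 33.6.

33.6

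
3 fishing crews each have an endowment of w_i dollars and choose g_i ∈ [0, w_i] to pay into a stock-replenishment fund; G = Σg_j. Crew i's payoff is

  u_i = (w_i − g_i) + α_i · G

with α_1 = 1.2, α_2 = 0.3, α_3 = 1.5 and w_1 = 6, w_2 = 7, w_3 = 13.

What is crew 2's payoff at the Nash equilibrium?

12.7

∂u_i/∂g_i = α_i − 1, so crew i contributes w_i if α_i > 1, else 0.
α_i > 1 for i ∈ {1, 3}; NE contributions (6, 0, 13), G = 19.
u_2 = (7 − 0) + 0.3·19 = 12.7.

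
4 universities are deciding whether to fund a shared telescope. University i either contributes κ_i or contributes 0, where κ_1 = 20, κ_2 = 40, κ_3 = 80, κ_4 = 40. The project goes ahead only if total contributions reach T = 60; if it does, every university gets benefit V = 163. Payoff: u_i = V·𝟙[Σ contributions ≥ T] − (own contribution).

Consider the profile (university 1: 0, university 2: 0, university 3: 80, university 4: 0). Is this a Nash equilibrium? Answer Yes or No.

Yes

Total = 80 ≥ 60: provided.
University 1 (pledges 0, payoff 163): pledging 20 → total 100, payoff 143. No gain.
University 2 (pledges 0, payoff 163): pledging 40 → total 120, payoff 123. No gain.
University 3 (pledges 80, payoff 83): dropping to 0 → total 0, payoff 0. No gain.
University 4 (pledges 0, payoff 163): pledging 40 → total 120, payoff 123. No gain.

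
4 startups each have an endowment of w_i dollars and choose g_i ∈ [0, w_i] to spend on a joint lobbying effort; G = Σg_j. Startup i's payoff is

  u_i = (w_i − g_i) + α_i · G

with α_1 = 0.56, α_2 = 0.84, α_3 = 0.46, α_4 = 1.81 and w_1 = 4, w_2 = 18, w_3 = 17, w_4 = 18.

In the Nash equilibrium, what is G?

∂u_i/∂g_i = α_i − 1, so startup i contributes w_i if α_i > 1, else 0.
α_i > 1 for i ∈ {4}; NE contributions (0, 0, 0, 18), G = 18.

18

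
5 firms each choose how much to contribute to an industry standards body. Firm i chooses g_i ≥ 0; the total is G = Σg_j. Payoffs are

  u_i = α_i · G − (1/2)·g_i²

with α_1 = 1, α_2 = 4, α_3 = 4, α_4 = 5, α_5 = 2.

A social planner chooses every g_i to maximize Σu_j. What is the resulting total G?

Planner FOC: ∂(Σu_j)/∂g_i = (Σα_j) − g_i = 0, so g_i^SO = Σα_j = 16 for every i; G^SO = 80.

80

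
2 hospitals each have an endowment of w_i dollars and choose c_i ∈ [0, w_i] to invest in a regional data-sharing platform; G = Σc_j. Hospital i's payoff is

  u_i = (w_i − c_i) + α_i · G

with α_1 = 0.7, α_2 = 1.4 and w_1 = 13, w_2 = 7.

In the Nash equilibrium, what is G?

∂u_i/∂c_i = α_i − 1, so hospital i contributes w_i if α_i > 1, else 0.
α_i > 1 for i ∈ {2}; NE contributions (0, 7), G = 7.

7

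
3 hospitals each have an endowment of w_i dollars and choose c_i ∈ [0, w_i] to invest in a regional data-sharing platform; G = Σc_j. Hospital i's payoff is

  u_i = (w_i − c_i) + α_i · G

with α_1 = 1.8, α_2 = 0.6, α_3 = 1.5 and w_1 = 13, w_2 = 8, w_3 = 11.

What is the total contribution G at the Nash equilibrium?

24

∂u_i/∂c_i = α_i − 1, so hospital i contributes w_i if α_i > 1, else 0.
α_i > 1 for i ∈ {1, 3}; NE contributions (13, 0, 11), G = 24.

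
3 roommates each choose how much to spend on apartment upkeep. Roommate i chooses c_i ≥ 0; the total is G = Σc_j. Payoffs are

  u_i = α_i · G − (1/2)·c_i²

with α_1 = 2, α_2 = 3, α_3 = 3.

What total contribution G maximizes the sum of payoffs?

24

Planner FOC: ∂(Σu_j)/∂c_i = (Σα_j) − c_i = 0, so c_i^SO = Σα_j = 8 for every i; G^SO = 24.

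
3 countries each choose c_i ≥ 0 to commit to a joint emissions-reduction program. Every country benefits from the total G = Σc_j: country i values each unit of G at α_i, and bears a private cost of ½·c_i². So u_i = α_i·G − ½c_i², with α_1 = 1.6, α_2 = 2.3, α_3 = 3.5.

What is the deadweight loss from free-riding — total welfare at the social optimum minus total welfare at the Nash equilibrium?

Country i's FOC: ∂u_i/∂c_i = α_i − c_i = 0, so c_i* = α_i.
NE contributions = (1.6, 2.3, 3.5); G = 7.4.
W^NE = (Σα)·G − ½Σα_i² = 7.4² − ½·20.1 = 44.71.
Planner sets c_i = Σα_j = 7.4 for every i, so G^SO = 3·7.4 = 22.2.
W^SO = (Σα)·G^SO − ½·3·(Σα)² = (3/2)·7.4² = 82.14.
Deadweight loss = W^SO − W^NE = 37.43.

37.43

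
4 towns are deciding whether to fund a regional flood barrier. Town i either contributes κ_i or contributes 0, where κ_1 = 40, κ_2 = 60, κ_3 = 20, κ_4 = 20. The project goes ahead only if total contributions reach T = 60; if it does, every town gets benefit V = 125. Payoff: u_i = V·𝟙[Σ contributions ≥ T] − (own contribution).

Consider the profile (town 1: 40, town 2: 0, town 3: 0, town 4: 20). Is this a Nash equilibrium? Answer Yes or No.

Total = 60 ≥ 60: provided.
Town 1 (pledges 40, payoff 85): dropping to 0 → total 20, payoff 0. No gain.
Town 2 (pledges 0, payoff 125): pledging 60 → total 120, payoff 65. No gain.
Town 3 (pledges 0, payoff 125): pledging 20 → total 80, payoff 105. No gain.
Town 4 (pledges 20, payoff 105): dropping to 0 → total 40, payoff 0. No gain.

Yes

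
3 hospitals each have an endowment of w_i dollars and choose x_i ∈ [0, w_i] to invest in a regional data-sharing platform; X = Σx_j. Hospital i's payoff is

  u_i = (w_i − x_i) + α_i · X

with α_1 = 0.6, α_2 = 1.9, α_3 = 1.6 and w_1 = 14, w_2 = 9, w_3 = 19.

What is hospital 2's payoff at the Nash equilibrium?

∂u_i/∂x_i = α_i − 1, so hospital i contributes w_i if α_i > 1, else 0.
α_i > 1 for i ∈ {2, 3}; NE contributions (0, 9, 19), X = 28.
u_2 = (9 − 9) + 1.9·28 = 53.2.

53.2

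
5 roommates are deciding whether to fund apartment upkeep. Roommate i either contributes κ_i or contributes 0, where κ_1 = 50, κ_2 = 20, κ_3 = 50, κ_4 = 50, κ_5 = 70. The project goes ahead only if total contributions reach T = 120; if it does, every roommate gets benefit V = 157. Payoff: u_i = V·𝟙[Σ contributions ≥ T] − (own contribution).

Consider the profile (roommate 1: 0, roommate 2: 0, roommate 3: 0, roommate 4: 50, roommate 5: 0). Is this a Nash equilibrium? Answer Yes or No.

No

Total = 50 < 120: not provided.
Roommate 1 (pledges 0, payoff 0): pledging 50 → total 100, payoff -50. No gain.
Roommate 2 (pledges 0, payoff 0): pledging 20 → total 70, payoff -20. No gain.
Roommate 3 (pledges 0, payoff 0): pledging 50 → total 100, payoff -50. No gain.
Roommate 4 (pledges 50, payoff -50): dropping to 0 → total 0, payoff 0. Profitable deviation.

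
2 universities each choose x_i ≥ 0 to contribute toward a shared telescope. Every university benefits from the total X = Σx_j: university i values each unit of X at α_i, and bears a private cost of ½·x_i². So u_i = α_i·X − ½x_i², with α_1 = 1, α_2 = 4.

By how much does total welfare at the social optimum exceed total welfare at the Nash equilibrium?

University i's FOC: ∂u_i/∂x_i = α_i − x_i = 0, so x_i* = α_i.
NE contributions = (1, 4); X = 5.
W^NE = (Σα)·X − ½Σα_i² = 5² − ½·17 = 16.5.
Planner sets x_i = Σα_j = 5 for every i, so X^SO = 2·5 = 10.
W^SO = (Σα)·X^SO − ½·2·(Σα)² = (2/2)·5² = 25.
Deadweight loss = W^SO − W^NE = 8.5.

8.5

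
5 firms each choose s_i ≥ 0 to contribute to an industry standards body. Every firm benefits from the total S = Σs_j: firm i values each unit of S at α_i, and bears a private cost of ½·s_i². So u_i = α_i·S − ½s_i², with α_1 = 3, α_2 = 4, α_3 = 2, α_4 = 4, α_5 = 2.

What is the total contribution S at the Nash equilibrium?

Firm i's FOC: ∂u_i/∂s_i = α_i − s_i = 0, so s_i* = α_i.
NE contributions = (3, 4, 2, 4, 2); S = 15.

15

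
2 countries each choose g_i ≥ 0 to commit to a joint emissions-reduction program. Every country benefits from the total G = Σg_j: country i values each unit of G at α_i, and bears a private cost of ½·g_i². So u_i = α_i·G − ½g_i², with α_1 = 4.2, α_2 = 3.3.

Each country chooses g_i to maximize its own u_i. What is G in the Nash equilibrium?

7.5

Country i's FOC: ∂u_i/∂g_i = α_i − g_i = 0, so g_i* = α_i.
NE contributions = (4.2, 3.3); G = 7.5.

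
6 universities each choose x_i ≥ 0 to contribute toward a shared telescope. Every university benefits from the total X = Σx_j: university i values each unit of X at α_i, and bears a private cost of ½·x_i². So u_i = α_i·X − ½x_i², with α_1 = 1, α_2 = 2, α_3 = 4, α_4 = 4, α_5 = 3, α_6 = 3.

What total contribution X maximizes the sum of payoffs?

102

Planner FOC: ∂(Σu_j)/∂x_i = (Σα_j) − x_i = 0, so x_i^SO = Σα_j = 17 for every i; X^SO = 102.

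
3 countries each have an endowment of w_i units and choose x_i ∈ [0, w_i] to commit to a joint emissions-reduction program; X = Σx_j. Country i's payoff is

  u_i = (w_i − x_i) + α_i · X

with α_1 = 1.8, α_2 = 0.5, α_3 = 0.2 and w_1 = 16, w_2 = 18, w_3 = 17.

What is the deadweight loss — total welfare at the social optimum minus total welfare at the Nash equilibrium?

52.5

∂u_i/∂x_i = α_i − 1, so country i contributes w_i if α_i > 1, else 0.
α_i > 1 for i ∈ {1}; NE contributions (16, 0, 0), X = 16.
W^NE = Σw_i − X^NE + (Σα_i)·X^NE = 51 + 1.5·16 = 75.
Planner: ∂(Σu_j)/∂x_i = Σα_j − 1 = 1.5 > 0, so everyone contributes w_i; X^SO = 51, W^SO = 51 + 1.5·51 = 127.5.
Deadweight loss = 52.5.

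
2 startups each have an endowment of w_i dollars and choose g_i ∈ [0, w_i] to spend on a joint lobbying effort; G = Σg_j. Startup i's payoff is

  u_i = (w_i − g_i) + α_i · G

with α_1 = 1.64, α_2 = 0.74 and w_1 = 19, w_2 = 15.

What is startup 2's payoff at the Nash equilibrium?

29.06

∂u_i/∂g_i = α_i − 1, so startup i contributes w_i if α_i > 1, else 0.
α_i > 1 for i ∈ {1}; NE contributions (19, 0), G = 19.
u_2 = (15 − 0) + 0.74·19 = 29.06.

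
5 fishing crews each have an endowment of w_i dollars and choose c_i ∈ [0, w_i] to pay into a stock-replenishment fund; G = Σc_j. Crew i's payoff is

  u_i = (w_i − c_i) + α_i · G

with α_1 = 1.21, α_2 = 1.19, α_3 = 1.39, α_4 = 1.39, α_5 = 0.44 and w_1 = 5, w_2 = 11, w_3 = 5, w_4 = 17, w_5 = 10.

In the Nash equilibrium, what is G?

38

∂u_i/∂c_i = α_i − 1, so crew i contributes w_i if α_i > 1, else 0.
α_i > 1 for i ∈ {1, 2, 3, 4}; NE contributions (5, 11, 5, 17, 0), G = 38.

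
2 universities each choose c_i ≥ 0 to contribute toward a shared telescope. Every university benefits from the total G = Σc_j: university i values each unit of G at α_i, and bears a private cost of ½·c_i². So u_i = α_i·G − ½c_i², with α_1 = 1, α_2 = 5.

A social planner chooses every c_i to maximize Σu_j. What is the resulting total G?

Planner FOC: ∂(Σu_j)/∂c_i = (Σα_j) − c_i = 0, so c_i^SO = Σα_j = 6 for every i; G^SO = 12.

12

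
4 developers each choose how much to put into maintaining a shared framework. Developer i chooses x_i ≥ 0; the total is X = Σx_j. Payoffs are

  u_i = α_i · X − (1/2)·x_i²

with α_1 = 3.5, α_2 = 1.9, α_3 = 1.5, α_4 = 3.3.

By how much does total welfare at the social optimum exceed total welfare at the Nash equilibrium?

Developer i's FOC: ∂u_i/∂x_i = α_i − x_i = 0, so x_i* = α_i.
NE contributions = (3.5, 1.9, 1.5, 3.3); X = 10.2.
W^NE = (Σα)·X − ½Σα_i² = 10.2² − ½·29 = 89.54.
Planner sets x_i = Σα_j = 10.2 for every i, so X^SO = 4·10.2 = 40.8.
W^SO = (Σα)·X^SO − ½·4·(Σα)² = (4/2)·10.2² = 208.08.
Deadweight loss = W^SO − W^NE = 118.54.

118.54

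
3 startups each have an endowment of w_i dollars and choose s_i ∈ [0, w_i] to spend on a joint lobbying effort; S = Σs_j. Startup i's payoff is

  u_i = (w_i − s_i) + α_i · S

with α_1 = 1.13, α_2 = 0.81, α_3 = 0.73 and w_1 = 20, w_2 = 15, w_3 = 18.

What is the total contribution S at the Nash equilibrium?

20

∂u_i/∂s_i = α_i − 1, so startup i contributes w_i if α_i > 1, else 0.
α_i > 1 for i ∈ {1}; NE contributions (20, 0, 0), S = 20.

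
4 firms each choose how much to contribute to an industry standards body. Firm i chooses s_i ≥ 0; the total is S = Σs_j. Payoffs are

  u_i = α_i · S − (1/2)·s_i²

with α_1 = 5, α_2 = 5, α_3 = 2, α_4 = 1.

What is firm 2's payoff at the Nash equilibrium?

52.5

Firm i's FOC: ∂u_i/∂s_i = α_i − s_i = 0, so s_i* = α_i.
NE contributions = (5, 5, 2, 1); S = 13.
u_2 = α_2·S − ½·(s_2)² = 5·13 − ½·5² = 52.5.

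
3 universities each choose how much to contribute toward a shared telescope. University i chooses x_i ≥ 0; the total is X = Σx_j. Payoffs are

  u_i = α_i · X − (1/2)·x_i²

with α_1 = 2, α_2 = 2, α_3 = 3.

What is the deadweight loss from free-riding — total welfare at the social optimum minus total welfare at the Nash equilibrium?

University i's FOC: ∂u_i/∂x_i = α_i − x_i = 0, so x_i* = α_i.
NE contributions = (2, 2, 3); X = 7.
W^NE = (Σα)·X − ½Σα_i² = 7² − ½·17 = 40.5.
Planner sets x_i = Σα_j = 7 for every i, so X^SO = 3·7 = 21.
W^SO = (Σα)·X^SO − ½·3·(Σα)² = (3/2)·7² = 73.5.
Deadweight loss = W^SO − W^NE = 33.

33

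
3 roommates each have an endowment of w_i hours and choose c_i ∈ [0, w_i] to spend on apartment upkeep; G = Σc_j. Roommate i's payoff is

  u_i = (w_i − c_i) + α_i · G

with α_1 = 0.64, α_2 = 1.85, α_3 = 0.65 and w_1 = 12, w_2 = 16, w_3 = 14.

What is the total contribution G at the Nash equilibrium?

∂u_i/∂c_i = α_i − 1, so roommate i contributes w_i if α_i > 1, else 0.
α_i > 1 for i ∈ {2}; NE contributions (0, 16, 0), G = 16.

16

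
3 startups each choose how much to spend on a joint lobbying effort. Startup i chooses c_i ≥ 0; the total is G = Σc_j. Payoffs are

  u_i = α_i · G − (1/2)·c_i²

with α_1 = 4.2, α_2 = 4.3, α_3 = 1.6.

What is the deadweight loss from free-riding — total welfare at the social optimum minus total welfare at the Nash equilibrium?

70.35

Startup i's FOC: ∂u_i/∂c_i = α_i − c_i = 0, so c_i* = α_i.
NE contributions = (4.2, 4.3, 1.6); G = 10.1.
W^NE = (Σα)·G − ½Σα_i² = 10.1² − ½·38.69 = 82.665.
Planner sets c_i = Σα_j = 10.1 for every i, so G^SO = 3·10.1 = 30.3.
W^SO = (Σα)·G^SO − ½·3·(Σα)² = (3/2)·10.1² = 153.015.
Deadweight loss = W^SO − W^NE = 70.35.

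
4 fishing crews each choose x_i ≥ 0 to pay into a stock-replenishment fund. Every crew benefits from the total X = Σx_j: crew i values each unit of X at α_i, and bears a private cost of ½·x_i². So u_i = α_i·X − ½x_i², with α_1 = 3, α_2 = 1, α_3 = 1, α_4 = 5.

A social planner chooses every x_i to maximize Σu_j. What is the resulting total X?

Planner FOC: ∂(Σu_j)/∂x_i = (Σα_j) − x_i = 0, so x_i^SO = Σα_j = 10 for every i; X^SO = 40.

40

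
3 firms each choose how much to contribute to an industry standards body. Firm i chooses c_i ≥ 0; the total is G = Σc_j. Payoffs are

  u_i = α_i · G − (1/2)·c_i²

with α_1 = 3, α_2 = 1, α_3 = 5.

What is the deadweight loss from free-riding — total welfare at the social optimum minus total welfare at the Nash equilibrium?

58

Firm i's FOC: ∂u_i/∂c_i = α_i − c_i = 0, so c_i* = α_i.
NE contributions = (3, 1, 5); G = 9.
W^NE = (Σα)·G − ½Σα_i² = 9² − ½·35 = 63.5.
Planner sets c_i = Σα_j = 9 for every i, so G^SO = 3·9 = 27.
W^SO = (Σα)·G^SO − ½·3·(Σα)² = (3/2)·9² = 121.5.
Deadweight loss = W^SO − W^NE = 58.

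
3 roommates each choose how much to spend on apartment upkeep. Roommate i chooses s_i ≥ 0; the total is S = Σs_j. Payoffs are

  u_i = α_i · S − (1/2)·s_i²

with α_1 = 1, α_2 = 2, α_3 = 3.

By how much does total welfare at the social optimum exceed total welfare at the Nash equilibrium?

Roommate i's FOC: ∂u_i/∂s_i = α_i − s_i = 0, so s_i* = α_i.
NE contributions = (1, 2, 3); S = 6.
W^NE = (Σα)·S − ½Σα_i² = 6² − ½·14 = 29.
Planner sets s_i = Σα_j = 6 for every i, so S^SO = 3·6 = 18.
W^SO = (Σα)·S^SO − ½·3·(Σα)² = (3/2)·6² = 54.
Deadweight loss = W^SO − W^NE = 25.

25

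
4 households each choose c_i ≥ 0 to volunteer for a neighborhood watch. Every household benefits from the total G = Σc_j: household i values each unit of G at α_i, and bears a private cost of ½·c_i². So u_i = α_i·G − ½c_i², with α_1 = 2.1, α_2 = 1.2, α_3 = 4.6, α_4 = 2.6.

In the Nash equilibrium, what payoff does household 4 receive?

23.92

Household i's FOC: ∂u_i/∂c_i = α_i − c_i = 0, so c_i* = α_i.
NE contributions = (2.1, 1.2, 4.6, 2.6); G = 10.5.
u_4 = α_4·G − ½·(c_4)² = 2.6·10.5 − ½·2.6² = 23.92.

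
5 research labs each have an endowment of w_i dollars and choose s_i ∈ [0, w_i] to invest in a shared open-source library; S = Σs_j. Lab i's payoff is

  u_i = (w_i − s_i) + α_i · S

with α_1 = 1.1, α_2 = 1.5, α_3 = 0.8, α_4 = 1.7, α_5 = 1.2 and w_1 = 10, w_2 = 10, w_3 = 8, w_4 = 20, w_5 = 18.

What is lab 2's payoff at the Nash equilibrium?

∂u_i/∂s_i = α_i − 1, so lab i contributes w_i if α_i > 1, else 0.
α_i > 1 for i ∈ {1, 2, 4, 5}; NE contributions (10, 10, 0, 20, 18), S = 58.
u_2 = (10 − 10) + 1.5·58 = 87.

87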